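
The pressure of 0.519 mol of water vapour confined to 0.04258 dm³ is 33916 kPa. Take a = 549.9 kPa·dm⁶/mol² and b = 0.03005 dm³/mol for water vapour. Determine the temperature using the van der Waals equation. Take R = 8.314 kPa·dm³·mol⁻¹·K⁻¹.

T ≈ 723.0 K

T = (P + a n²/V²)(V − nb)/(nR)
P + a n²/V² = 33916 + (549.9)(0.519)²/(0.04258)² = 115613 kPa
V − nb = 0.04258 − (0.519)(0.03005) = 0.026984 dm³
T = (115613)(0.026984)/((0.519)(8.314)) = 723.0 K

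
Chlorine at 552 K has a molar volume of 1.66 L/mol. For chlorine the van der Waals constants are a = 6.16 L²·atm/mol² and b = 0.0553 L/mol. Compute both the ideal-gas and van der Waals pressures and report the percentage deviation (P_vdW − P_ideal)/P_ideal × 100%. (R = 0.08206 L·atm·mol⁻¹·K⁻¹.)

Ideal: P_ideal = RT/V_m = (0.08206)(552)/1.66 = 27.2874 atm
vdW: P = RT/(V_m − b) − a/V_m² = 45.2971/1.60470 − 6.16/2.75560 = 28.2278 − 2.23545 = 25.9924 atm
% deviation = (25.9924 − 27.2874)/27.2874 × 100% = -4.75%

-4.75 %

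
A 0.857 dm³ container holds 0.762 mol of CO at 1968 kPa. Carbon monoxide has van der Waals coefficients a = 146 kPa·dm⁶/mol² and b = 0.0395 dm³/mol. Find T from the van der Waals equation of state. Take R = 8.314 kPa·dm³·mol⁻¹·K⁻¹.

T ≈ 271.9 K

T = (P + a n²/V²)(V − nb)/(nR)
P + a n²/V² = 1968 + (146)(0.762)²/(0.857)² = 2083.4 kPa
V − nb = 0.857 − (0.762)(0.0395) = 0.82690 dm³
T = (2083.4)(0.82690)/((0.762)(8.314)) = 271.9 K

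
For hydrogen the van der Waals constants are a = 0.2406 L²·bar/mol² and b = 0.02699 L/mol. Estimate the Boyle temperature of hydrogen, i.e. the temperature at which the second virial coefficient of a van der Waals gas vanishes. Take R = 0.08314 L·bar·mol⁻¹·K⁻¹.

For a van der Waals gas the second virial coefficient B₂ = b − a/(RT) vanishes at T_B = a/(Rb).
T_B = 0.2406/(0.08314×0.02699) = 0.2406/0.0022439 = 107.2 K

T_B ≈ 107.2 K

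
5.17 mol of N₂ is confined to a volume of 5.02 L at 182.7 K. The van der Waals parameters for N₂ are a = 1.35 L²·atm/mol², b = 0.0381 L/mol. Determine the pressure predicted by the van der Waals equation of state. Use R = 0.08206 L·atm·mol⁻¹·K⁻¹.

P ≈ 14.64 atm

P = nRT/(V − nb) − a n²/V²
nRT/(V − nb) = (5.17)(0.08206)(182.7)/(5.02 − 5.17×0.0381) = 77.511/4.8230 = 16.071 atm
a n²/V² = (1.35)(5.17)²/(5.02)² = 1.4319 atm
P = 16.071 − 1.4319 = 14.64 atm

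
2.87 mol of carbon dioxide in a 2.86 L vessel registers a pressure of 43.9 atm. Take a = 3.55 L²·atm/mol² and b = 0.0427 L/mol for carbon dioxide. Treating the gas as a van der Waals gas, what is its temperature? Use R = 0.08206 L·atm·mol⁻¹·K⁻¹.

T ≈ 551.8 K

T = (P + a n²/V²)(V − nb)/(nR)
P + a n²/V² = 43.9 + (3.55)(2.87)²/(2.86)² = 47.475 atm
V − nb = 2.86 − (2.87)(0.0427) = 2.7375 L
T = (47.475)(2.7375)/((2.87)(0.08206)) = 551.8 K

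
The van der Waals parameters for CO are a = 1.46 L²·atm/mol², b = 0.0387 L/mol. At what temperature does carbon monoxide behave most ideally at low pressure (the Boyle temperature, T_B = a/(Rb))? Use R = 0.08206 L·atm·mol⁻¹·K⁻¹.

For a van der Waals gas the second virial coefficient B₂ = b − a/(RT) vanishes at T_B = a/(Rb).
T_B = 1.46/(0.08206×0.0387) = 1.46/0.0031757 = 459.7 K

T_B ≈ 459.7 K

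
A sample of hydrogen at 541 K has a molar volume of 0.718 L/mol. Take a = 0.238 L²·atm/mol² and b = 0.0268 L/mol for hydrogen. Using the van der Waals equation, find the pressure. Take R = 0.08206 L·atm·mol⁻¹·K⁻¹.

P ≈ 63.77 atm

P = RT/(V_m − b) − a/V_m²
RT/(V_m − b) = (0.08206)(541)/(0.718 − 0.0268) = 44.394/0.69120 = 64.227 atm
a/V_m² = 0.238/(0.718)² = 0.46167 atm
P = 64.227 − 0.46167 = 63.77 atm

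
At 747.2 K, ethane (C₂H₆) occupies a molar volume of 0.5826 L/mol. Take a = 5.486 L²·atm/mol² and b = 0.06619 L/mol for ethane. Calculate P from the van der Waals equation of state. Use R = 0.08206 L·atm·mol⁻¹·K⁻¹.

P = RT/(V_m − b) − a/V_m²
RT/(V_m − b) = (0.08206)(747.2)/(0.5826 − 0.06619) = 61.315/0.51641 = 118.73 atm
a/V_m² = 5.486/(0.5826)² = 16.163 atm
P = 118.73 − 16.163 = 102.6 atm

P ≈ 102.6 atm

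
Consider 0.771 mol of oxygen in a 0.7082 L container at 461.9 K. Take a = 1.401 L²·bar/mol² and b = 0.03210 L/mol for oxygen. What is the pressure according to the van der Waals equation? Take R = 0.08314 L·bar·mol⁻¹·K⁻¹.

P = nRT/(V − nb) − a n²/V²
nRT/(V − nb) = (0.771)(0.08314)(461.9)/(0.7082 − 0.771×0.03210) = 29.608/0.68345 = 43.321 bar
a n²/V² = (1.401)(0.771)²/(0.7082)² = 1.6605 bar
P = 43.321 − 1.6605 = 41.66 bar

P ≈ 41.66 bar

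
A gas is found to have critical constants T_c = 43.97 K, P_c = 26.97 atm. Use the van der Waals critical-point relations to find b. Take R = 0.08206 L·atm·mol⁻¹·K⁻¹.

b ≈ 0.01672 L/mol

From T_c = 8a/(27Rb) and P_c = a/(27b²): b = R T_c/(8 P_c).
b = (0.08206)(43.97)/(8×26.97) = 3.6082/215.76 = 0.01672 L/mol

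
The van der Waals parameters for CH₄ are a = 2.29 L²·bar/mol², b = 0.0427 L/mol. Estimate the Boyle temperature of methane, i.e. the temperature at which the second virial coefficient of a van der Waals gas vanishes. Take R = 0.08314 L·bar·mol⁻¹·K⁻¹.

T_B ≈ 645.1 K

For a van der Waals gas the second virial coefficient B₂ = b − a/(RT) vanishes at T_B = a/(Rb).
T_B = 2.29/(0.08314×0.0427) = 2.29/0.0035501 = 645.1 K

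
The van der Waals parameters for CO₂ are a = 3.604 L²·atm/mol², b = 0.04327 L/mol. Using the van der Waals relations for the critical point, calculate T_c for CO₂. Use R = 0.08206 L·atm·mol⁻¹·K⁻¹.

For a van der Waals gas, T_c = 8a/(27Rb).
T_c = 8×3.604/(27×0.08206×0.04327) = 28.832/0.095870 = 300.7 K

T_c ≈ 300.7 K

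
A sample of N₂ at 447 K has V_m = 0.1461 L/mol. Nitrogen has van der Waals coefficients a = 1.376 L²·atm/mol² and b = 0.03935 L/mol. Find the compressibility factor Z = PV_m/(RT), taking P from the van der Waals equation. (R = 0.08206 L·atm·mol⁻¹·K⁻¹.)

Z ≈ 1.112

P = RT/(V_m − b) − a/V_m² = (0.08206)(447)/(0.1461 − 0.03935) − 1.376/(0.1461)²
  = 36.681/0.10675 − 64.464 = 343.62 − 64.464 = 279.16 atm
Z = PV_m/(RT) = (279.16)(0.1461)/((0.08206)(447)) = 40.785/36.681 = 1.112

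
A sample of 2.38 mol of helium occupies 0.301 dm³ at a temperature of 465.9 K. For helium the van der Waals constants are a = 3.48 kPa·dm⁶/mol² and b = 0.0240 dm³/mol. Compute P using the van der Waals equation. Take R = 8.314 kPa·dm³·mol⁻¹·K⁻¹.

P = nRT/(V − nb) − a n²/V²
nRT/(V − nb) = (2.38)(8.314)(465.9)/(0.301 − 2.38×0.0240) = 9218.9/0.24388 = 37801 kPa
a n²/V² = (3.48)(2.38)²/(0.301)² = 217.57 kPa
P = 37801 − 217.57 = 37583 kPa

P ≈ 37583 kPa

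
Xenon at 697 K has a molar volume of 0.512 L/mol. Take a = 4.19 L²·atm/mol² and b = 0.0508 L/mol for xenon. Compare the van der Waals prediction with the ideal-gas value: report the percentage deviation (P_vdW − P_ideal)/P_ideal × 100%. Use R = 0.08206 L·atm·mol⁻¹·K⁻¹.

-3.29 %

Ideal: P_ideal = RT/V_m = (0.08206)(697)/0.512 = 111.711 atm
vdW: P = RT/(V_m − b) − a/V_m² = 57.1958/0.461200 − 4.19/0.262144 = 124.015 − 15.9836 = 108.031 atm
% deviation = (108.031 − 111.711)/111.711 × 100% = -3.29%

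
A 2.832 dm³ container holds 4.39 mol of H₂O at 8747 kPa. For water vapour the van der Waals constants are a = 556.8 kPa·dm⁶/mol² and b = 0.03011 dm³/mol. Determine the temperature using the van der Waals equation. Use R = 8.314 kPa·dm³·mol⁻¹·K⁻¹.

T = (P + a n²/V²)(V − nb)/(nR)
P + a n²/V² = 8747 + (556.8)(4.39)²/(2.832)² = 10085 kPa
V − nb = 2.832 − (4.39)(0.03011) = 2.6998 dm³
T = (10085)(2.6998)/((4.39)(8.314)) = 746.0 K

T ≈ 746.0 K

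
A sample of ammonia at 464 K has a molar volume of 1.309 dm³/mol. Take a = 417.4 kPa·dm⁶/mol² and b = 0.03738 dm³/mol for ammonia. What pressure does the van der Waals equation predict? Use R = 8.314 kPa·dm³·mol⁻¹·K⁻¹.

P ≈ 2790 kPa

P = RT/(V_m − b) − a/V_m²
RT/(V_m − b) = (8.314)(464)/(1.309 − 0.03738) = 3857.7/1.2716 = 3033.7 kPa
a/V_m² = 417.4/(1.309)² = 243.60 kPa
P = 3033.7 − 243.60 = 2790 kPa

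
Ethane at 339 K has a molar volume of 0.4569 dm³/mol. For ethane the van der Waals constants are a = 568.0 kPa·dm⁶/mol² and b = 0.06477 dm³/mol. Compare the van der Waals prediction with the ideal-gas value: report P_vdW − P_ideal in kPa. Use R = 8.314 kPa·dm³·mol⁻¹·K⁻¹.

ΔP ≈ -1702 kPa

Ideal: P_ideal = RT/V_m = (8.314)(339)/0.4569 = 6168.63 kPa
vdW: P = RT/(V_m − b) − a/V_m² = 2818.45/0.392130 − 568.0/0.208758 = 7187.54 − 2720.85 = 4466.69 kPa
ΔP = 4466.69 − 6168.63 = -1702 kPa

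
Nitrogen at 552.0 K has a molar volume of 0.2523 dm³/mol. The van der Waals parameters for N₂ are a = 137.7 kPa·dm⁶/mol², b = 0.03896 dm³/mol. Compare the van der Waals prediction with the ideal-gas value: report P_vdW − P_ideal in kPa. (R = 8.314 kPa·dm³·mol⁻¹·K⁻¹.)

Ideal: P_ideal = RT/V_m = (8.314)(552.0)/0.2523 = 18190.0 kPa
vdW: P = RT/(V_m − b) − a/V_m² = 4589.33/0.213340 − 137.7/0.0636553 = 21511.8 − 2163.21 = 19348.6 kPa
ΔP = 19348.6 − 18190.0 = 1159 kPa

ΔP ≈ 1159 kPa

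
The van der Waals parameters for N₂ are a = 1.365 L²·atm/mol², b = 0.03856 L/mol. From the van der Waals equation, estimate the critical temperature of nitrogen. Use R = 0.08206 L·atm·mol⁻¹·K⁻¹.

T_c ≈ 127.8 K

For a van der Waals gas, T_c = 8a/(27Rb).
T_c = 8×1.365/(27×0.08206×0.03856) = 10.920/0.085434 = 127.8 K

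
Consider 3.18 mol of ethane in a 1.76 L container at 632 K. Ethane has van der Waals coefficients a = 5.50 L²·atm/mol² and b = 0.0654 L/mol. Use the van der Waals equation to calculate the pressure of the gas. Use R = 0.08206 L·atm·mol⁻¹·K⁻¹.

P ≈ 88.31 atm

P = nRT/(V − nb) − a n²/V²
nRT/(V − nb) = (3.18)(0.08206)(632)/(1.76 − 3.18×0.0654) = 164.92/1.5520 = 106.26 atm
a n²/V² = (5.50)(3.18)²/(1.76)² = 17.955 atm
P = 106.26 − 17.955 = 88.31 atm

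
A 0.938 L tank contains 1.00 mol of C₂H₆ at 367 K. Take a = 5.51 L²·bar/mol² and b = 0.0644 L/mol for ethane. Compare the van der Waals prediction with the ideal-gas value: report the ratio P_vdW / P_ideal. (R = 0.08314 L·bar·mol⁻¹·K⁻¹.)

Ideal: P_ideal = nRT/V = (1.00)(0.08314)(367)/0.938 = 32.5292 bar
vdW: P = nRT/(V − nb) − a n²/V² = 30.5124/0.873600 − 5.51000/0.879844 = 34.9272 − 6.26247 = 28.6647 bar
Ratio = 28.6647/32.5292 = 0.8812

P_vdW / P_ideal ≈ 0.8812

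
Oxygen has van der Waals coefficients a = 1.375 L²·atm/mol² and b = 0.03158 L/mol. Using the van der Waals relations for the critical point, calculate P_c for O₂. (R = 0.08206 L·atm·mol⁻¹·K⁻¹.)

For a van der Waals gas, P_c = a/(27b²).
P_c = 1.375/(27×(0.03158)²) = 1.375/0.026927 = 51.06 atm

P_c ≈ 51.06 atm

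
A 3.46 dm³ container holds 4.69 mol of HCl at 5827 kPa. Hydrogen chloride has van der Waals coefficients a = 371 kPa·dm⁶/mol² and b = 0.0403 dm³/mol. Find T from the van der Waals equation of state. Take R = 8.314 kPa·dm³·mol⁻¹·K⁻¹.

T = (P + a n²/V²)(V − nb)/(nR)
P + a n²/V² = 5827 + (371)(4.69)²/(3.46)² = 6508.7 kPa
V − nb = 3.46 − (4.69)(0.0403) = 3.2710 dm³
T = (6508.7)(3.2710)/((4.69)(8.314)) = 546.0 K

T ≈ 546.0 K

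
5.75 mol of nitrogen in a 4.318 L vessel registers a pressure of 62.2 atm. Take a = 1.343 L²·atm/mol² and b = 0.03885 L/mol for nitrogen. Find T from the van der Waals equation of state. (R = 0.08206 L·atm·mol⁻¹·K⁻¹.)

T ≈ 560.4 K

T = (P + a n²/V²)(V − nb)/(nR)
P + a n²/V² = 62.2 + (1.343)(5.75)²/(4.318)² = 64.581 atm
V − nb = 4.318 − (5.75)(0.03885) = 4.0946 L
T = (64.581)(4.0946)/((5.75)(0.08206)) = 560.4 K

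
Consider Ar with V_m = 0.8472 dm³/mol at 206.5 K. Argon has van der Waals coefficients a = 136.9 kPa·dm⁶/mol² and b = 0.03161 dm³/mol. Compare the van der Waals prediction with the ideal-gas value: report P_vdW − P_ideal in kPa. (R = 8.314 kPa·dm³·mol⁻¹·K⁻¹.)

Ideal: P_ideal = RT/V_m = (8.314)(206.5)/0.8472 = 2026.49 kPa
vdW: P = RT/(V_m − b) − a/V_m² = 1716.84/0.815590 − 136.9/0.717748 = 2105.03 − 190.735 = 1914.30 kPa
ΔP = 1914.30 − 2026.49 = -112.2 kPa

ΔP ≈ -112.2 kPa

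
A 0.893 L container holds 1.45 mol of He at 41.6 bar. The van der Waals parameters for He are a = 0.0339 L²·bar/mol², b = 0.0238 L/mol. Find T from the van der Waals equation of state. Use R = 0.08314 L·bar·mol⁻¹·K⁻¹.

T ≈ 296.9 K

T = (P + a n²/V²)(V − nb)/(nR)
P + a n²/V² = 41.6 + (0.0339)(1.45)²/(0.893)² = 41.689 bar
V − nb = 0.893 − (1.45)(0.0238) = 0.85849 L
T = (41.689)(0.85849)/((1.45)(0.08314)) = 296.9 K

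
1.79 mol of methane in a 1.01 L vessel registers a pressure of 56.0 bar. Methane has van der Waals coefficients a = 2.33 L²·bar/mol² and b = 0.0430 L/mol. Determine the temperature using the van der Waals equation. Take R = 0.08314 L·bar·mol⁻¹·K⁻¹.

T ≈ 397.0 K

T = (P + a n²/V²)(V − nb)/(nR)
P + a n²/V² = 56.0 + (2.33)(1.79)²/(1.01)² = 63.318 bar
V − nb = 1.01 − (1.79)(0.0430) = 0.93303 L
T = (63.318)(0.93303)/((1.79)(0.08314)) = 397.0 K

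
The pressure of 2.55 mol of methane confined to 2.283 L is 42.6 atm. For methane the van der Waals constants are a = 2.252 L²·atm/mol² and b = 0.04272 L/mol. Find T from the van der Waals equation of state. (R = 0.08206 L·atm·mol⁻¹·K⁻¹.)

T ≈ 471.8 K

T = (P + a n²/V²)(V − nb)/(nR)
P + a n²/V² = 42.6 + (2.252)(2.55)²/(2.283)² = 45.410 atm
V − nb = 2.283 − (2.55)(0.04272) = 2.1741 L
T = (45.410)(2.1741)/((2.55)(0.08206)) = 471.8 K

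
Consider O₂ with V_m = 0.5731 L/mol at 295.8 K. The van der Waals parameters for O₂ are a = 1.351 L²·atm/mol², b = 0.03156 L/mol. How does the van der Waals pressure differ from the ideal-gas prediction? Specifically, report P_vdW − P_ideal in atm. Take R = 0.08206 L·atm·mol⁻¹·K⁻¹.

ΔP ≈ -1.645 atm

Ideal: P_ideal = RT/V_m = (0.08206)(295.8)/0.5731 = 42.3545 atm
vdW: P = RT/(V_m − b) − a/V_m² = 24.2733/0.541540 − 1.351/0.328444 = 44.8227 − 4.11333 = 40.7094 atm
ΔP = 40.7094 − 42.3545 = -1.645 atm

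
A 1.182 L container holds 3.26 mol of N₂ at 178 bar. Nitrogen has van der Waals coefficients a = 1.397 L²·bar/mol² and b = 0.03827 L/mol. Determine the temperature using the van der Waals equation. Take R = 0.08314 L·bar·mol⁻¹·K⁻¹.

T = (P + a n²/V²)(V − nb)/(nR)
P + a n²/V² = 178 + (1.397)(3.26)²/(1.182)² = 188.63 bar
V − nb = 1.182 − (3.26)(0.03827) = 1.0572 L
T = (188.63)(1.0572)/((3.26)(0.08314)) = 735.8 K

T ≈ 735.8 K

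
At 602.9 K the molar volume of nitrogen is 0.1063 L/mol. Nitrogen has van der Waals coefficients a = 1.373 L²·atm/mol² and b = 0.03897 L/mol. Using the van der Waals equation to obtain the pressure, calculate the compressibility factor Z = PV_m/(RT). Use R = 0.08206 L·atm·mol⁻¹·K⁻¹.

Z ≈ 1.318

P = RT/(V_m − b) − a/V_m² = (0.08206)(602.9)/(0.1063 − 0.03897) − 1.373/(0.1063)²
  = 49.474/0.067330 − 121.51 = 734.80 − 121.51 = 613.29 atm
Z = PV_m/(RT) = (613.29)(0.1063)/((0.08206)(602.9)) = 65.193/49.474 = 1.318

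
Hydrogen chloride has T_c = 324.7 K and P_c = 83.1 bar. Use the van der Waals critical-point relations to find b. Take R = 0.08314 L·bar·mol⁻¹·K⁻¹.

b ≈ 0.04061 L/mol

From T_c = 8a/(27Rb) and P_c = a/(27b²): b = R T_c/(8 P_c).
b = (0.08314)(324.7)/(8×83.1) = 26.996/664.80 = 0.04061 L/mol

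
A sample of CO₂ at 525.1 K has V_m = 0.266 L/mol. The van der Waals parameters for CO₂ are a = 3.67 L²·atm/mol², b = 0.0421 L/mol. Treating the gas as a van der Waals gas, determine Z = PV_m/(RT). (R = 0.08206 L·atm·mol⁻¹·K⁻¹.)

Z ≈ 0.8678

P = RT/(V_m − b) − a/V_m² = (0.08206)(525.1)/(0.266 − 0.0421) − 3.67/(0.266)²
  = 43.090/0.22390 − 51.868 = 192.45 − 51.868 = 140.58 atm
Z = PV_m/(RT) = (140.58)(0.266)/((0.08206)(525.1)) = 37.394/43.090 = 0.8678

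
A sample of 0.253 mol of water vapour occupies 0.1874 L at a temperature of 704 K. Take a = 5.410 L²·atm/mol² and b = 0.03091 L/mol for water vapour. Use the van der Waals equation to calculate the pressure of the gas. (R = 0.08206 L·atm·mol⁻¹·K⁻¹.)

P ≈ 71.53 atm

P = nRT/(V − nb) − a n²/V²
nRT/(V − nb) = (0.253)(0.08206)(704)/(0.1874 − 0.253×0.03091) = 14.616/0.17958 = 81.390 atm
a n²/V² = (5.410)(0.253)²/(0.1874)² = 9.8605 atm
P = 81.390 − 9.8605 = 71.53 atm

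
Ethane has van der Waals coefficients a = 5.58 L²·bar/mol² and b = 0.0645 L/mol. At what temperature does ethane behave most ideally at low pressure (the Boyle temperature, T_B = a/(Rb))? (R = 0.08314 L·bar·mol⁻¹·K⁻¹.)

T_B ≈ 1041 K

For a van der Waals gas the second virial coefficient B₂ = b − a/(RT) vanishes at T_B = a/(Rb).
T_B = 5.58/(0.08314×0.0645) = 5.58/0.0053625 = 1041 K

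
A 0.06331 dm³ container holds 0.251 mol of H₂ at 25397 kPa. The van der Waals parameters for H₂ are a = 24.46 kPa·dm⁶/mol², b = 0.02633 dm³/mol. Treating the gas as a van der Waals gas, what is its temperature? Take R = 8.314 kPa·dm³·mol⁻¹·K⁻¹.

T ≈ 700.5 K

T = (P + a n²/V²)(V − nb)/(nR)
P + a n²/V² = 25397 + (24.46)(0.251)²/(0.06331)² = 25781 kPa
V − nb = 0.06331 − (0.251)(0.02633) = 0.056701 dm³
T = (25781)(0.056701)/((0.251)(8.314)) = 700.5 K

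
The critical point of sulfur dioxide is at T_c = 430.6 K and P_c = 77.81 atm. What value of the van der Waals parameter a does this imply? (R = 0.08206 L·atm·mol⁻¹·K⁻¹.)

a ≈ 6.770 L²·atm/mol²

From T_c = 8a/(27Rb) and P_c = a/(27b²): a = 27 R² T_c²/(64 P_c).
a = 27×(0.08206)²×(430.6)²/(64×77.81) = 33711/4979.8 = 6.770 L²·atm/mol²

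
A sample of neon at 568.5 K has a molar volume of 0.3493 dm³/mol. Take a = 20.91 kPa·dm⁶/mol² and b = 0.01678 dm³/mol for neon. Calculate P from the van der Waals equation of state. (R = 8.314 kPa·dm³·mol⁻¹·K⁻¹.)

P ≈ 14043 kPa

P = RT/(V_m − b) − a/V_m²
RT/(V_m − b) = (8.314)(568.5)/(0.3493 − 0.01678) = 4726.5/0.33252 = 14214 kPa
a/V_m² = 20.91/(0.3493)² = 171.38 kPa
P = 14214 − 171.38 = 14043 kPa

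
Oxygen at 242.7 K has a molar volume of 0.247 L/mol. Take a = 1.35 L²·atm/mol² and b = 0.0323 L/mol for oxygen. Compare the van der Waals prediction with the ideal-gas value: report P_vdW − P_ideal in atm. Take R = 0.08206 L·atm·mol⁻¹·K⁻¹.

ΔP ≈ -9.997 atm

Ideal: P_ideal = RT/V_m = (0.08206)(242.7)/0.247 = 80.6314 atm
vdW: P = RT/(V_m − b) − a/V_m² = 19.9160/0.214700 − 1.35/0.0610090 = 92.7620 − 22.1279 = 70.6341 atm
ΔP = 70.6341 − 80.6314 = -9.997 atm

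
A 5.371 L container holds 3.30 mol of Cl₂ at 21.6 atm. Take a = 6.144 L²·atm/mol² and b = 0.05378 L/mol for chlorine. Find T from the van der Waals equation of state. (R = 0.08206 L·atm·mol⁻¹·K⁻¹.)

T ≈ 458.7 K

T = (P + a n²/V²)(V − nb)/(nR)
P + a n²/V² = 21.6 + (6.144)(3.30)²/(5.371)² = 23.919 atm
V − nb = 5.371 − (3.30)(0.05378) = 5.1935 L
T = (23.919)(5.1935)/((3.30)(0.08206)) = 458.7 K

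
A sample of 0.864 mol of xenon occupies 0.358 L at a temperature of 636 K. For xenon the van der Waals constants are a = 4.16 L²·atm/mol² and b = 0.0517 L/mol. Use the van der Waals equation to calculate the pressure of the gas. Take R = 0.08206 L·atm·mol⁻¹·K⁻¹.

P ≈ 119.7 atm

P = nRT/(V − nb) − a n²/V²
nRT/(V − nb) = (0.864)(0.08206)(636)/(0.358 − 0.864×0.0517) = 45.092/0.31333 = 143.91 atm
a n²/V² = (4.16)(0.864)²/(0.358)² = 24.230 atm
P = 143.91 − 24.230 = 119.7 atm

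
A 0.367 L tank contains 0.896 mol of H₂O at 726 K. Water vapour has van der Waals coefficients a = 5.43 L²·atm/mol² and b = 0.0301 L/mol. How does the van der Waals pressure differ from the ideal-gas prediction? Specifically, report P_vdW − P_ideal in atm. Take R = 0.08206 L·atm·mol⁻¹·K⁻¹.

Ideal: P_ideal = nRT/V = (0.896)(0.08206)(726)/0.367 = 145.449 atm
vdW: P = nRT/(V − nb) − a n²/V² = 53.3797/0.340030 − 4.35929/0.134689 = 156.985 − 32.3656 = 124.619 atm
ΔP = 124.619 − 145.449 = -20.83 atm

ΔP ≈ -20.83 atm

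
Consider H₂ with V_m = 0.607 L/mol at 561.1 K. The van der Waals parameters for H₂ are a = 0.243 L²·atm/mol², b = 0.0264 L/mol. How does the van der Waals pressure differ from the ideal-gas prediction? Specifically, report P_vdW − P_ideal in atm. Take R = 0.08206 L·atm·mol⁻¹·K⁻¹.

Ideal: P_ideal = RT/V_m = (0.08206)(561.1)/0.607 = 75.8548 atm
vdW: P = RT/(V_m − b) − a/V_m² = 46.0439/0.580600 − 0.243/0.368449 = 79.3040 − 0.659521 = 78.6445 atm
ΔP = 78.6445 − 75.8548 = 2.790 atm

ΔP ≈ 2.790 atm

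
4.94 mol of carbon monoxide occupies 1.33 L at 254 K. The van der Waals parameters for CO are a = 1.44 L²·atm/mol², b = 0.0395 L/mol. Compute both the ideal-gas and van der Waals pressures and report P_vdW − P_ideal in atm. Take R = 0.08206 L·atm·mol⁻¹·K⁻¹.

Ideal: P_ideal = nRT/V = (4.94)(0.08206)(254)/1.33 = 77.4177 atm
vdW: P = nRT/(V − nb) − a n²/V² = 102.966/1.13487 − 35.1412/1.76890 = 90.7293 − 19.8661 = 70.8632 atm
ΔP = 70.8632 − 77.4177 = -6.555 atm

ΔP ≈ -6.555 atm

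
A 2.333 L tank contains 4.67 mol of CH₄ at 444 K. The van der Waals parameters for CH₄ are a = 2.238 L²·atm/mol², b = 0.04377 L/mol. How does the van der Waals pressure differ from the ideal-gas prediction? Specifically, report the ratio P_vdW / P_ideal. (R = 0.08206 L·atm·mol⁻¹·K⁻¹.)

Ideal: P_ideal = nRT/V = (4.67)(0.08206)(444)/2.333 = 72.9317 atm
vdW: P = nRT/(V − nb) − a n²/V² = 170.150/2.12859 − 48.8083/5.44289 = 79.9355 − 8.96735 = 70.9682 atm
Ratio = 70.9682/72.9317 = 0.9731

P_vdW / P_ideal ≈ 0.9731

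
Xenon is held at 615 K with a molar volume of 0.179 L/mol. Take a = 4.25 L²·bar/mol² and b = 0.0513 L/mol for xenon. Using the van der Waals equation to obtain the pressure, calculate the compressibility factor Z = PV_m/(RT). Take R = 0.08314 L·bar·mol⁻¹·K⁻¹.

P = RT/(V_m − b) − a/V_m² = (0.08314)(615)/(0.179 − 0.0513) − 4.25/(0.179)²
  = 51.131/0.12770 − 132.64 = 400.40 − 132.64 = 267.76 bar
Z = PV_m/(RT) = (267.76)(0.179)/((0.08314)(615)) = 47.929/51.131 = 0.9374

Z ≈ 0.9374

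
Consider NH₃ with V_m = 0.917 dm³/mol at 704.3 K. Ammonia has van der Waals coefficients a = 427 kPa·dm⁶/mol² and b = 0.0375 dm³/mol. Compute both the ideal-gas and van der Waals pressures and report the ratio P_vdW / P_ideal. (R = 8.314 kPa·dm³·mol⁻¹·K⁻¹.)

Ideal: P_ideal = RT/V_m = (8.314)(704.3)/0.917 = 6385.55 kPa
vdW: P = RT/(V_m − b) − a/V_m² = 5855.55/0.879500 − 427/0.840889 = 6657.82 − 507.796 = 6150.02 kPa
Ratio = 6150.02/6385.55 = 0.9631

P_vdW / P_ideal ≈ 0.9631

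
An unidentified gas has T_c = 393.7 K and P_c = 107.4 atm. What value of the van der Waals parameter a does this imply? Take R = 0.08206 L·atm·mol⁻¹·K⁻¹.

a ≈ 4.100 L²·atm/mol²

From T_c = 8a/(27Rb) and P_c = a/(27b²): a = 27 R² T_c²/(64 P_c).
a = 27×(0.08206)²×(393.7)²/(64×107.4) = 28181/6873.6 = 4.100 L²·atm/mol²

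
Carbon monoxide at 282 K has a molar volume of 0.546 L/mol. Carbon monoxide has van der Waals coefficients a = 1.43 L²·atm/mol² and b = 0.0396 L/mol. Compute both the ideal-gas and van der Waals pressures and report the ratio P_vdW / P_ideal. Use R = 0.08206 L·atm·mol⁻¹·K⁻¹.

P_vdW / P_ideal ≈ 0.9650

Ideal: P_ideal = RT/V_m = (0.08206)(282)/0.546 = 42.3826 atm
vdW: P = RT/(V_m − b) − a/V_m² = 23.1409/0.506400 − 1.43/0.298116 = 45.6969 − 4.79679 = 40.9001 atm
Ratio = 40.9001/42.3826 = 0.9650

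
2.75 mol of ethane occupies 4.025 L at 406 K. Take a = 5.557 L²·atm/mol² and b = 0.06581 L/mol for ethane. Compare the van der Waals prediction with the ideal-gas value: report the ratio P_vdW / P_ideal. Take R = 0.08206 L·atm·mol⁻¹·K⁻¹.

P_vdW / P_ideal ≈ 0.9331

Ideal: P_ideal = nRT/V = (2.75)(0.08206)(406)/4.025 = 22.7627 atm
vdW: P = nRT/(V − nb) − a n²/V² = 91.6200/3.84402 − 42.0248/16.2006 = 23.8344 − 2.59403 = 21.2404 atm
Ratio = 21.2404/22.7627 = 0.9331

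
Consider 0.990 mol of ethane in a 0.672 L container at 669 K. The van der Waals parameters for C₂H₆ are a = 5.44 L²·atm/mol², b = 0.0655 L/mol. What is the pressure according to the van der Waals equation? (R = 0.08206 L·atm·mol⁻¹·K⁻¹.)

P = nRT/(V − nb) − a n²/V²
nRT/(V − nb) = (0.990)(0.08206)(669)/(0.672 − 0.990×0.0655) = 54.349/0.60716 = 89.513 atm
a n²/V² = (5.44)(0.990)²/(0.672)² = 11.807 atm
P = 89.513 − 11.807 = 77.71 atm

P ≈ 77.71 atm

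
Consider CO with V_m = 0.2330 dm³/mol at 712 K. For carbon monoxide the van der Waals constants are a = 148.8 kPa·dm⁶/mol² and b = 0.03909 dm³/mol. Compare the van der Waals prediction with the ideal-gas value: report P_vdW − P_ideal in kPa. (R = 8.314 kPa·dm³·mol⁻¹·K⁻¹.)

ΔP ≈ 2381 kPa

Ideal: P_ideal = RT/V_m = (8.314)(712)/0.2330 = 25405.9 kPa
vdW: P = RT/(V_m − b) − a/V_m² = 5919.57/0.193910 − 148.8/0.0542890 = 30527.4 − 2740.89 = 27786.5 kPa
ΔP = 27786.5 − 25405.9 = 2381 kPa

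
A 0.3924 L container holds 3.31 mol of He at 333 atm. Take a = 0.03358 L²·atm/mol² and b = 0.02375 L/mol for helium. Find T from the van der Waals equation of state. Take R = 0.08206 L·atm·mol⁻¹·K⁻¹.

T ≈ 387.5 K

T = (P + a n²/V²)(V − nb)/(nR)
P + a n²/V² = 333 + (0.03358)(3.31)²/(0.3924)² = 335.39 atm
V − nb = 0.3924 − (3.31)(0.02375) = 0.31379 L
T = (335.39)(0.31379)/((3.31)(0.08206)) = 387.5 K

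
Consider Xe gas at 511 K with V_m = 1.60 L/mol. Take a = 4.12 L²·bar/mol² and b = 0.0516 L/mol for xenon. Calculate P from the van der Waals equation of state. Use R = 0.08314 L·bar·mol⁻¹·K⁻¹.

P ≈ 25.83 bar

P = RT/(V_m − b) − a/V_m²
RT/(V_m − b) = (0.08314)(511)/(1.60 − 0.0516) = 42.485/1.5484 = 27.438 bar
a/V_m² = 4.12/(1.60)² = 1.6094 bar
P = 27.438 − 1.6094 = 25.83 bar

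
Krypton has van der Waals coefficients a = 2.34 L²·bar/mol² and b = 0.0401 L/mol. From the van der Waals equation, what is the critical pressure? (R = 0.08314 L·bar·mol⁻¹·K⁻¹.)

P_c ≈ 53.90 bar

For a van der Waals gas, P_c = a/(27b²).
P_c = 2.34/(27×(0.0401)²) = 2.34/0.043416 = 53.90 bar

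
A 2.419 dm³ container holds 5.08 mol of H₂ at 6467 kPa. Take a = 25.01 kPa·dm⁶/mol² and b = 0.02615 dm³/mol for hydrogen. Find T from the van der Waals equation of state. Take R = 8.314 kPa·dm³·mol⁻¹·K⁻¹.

T ≈ 356.0 K

T = (P + a n²/V²)(V − nb)/(nR)
P + a n²/V² = 6467 + (25.01)(5.08)²/(2.419)² = 6577.3 kPa
V − nb = 2.419 − (5.08)(0.02615) = 2.2862 dm³
T = (6577.3)(2.2862)/((5.08)(8.314)) = 356.0 K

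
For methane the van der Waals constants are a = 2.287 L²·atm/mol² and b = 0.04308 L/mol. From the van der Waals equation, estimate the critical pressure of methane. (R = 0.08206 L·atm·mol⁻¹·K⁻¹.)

P_c ≈ 45.64 atm

For a van der Waals gas, P_c = a/(27b²).
P_c = 2.287/(27×(0.04308)²) = 2.287/0.050109 = 45.64 atm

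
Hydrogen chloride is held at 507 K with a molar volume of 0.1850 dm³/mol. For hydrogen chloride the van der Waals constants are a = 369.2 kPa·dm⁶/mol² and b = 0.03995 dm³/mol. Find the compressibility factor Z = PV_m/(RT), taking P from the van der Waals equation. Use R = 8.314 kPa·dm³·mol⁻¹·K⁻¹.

P = RT/(V_m − b) − a/V_m² = (8.314)(507)/(0.1850 − 0.03995) − 369.2/(0.1850)²
  = 4215.2/0.14505 − 10787 = 29060 − 10787 = 18273 kPa
Z = PV_m/(RT) = (18273)(0.1850)/((8.314)(507)) = 3380.5/4215.2 = 0.8020

Z ≈ 0.8020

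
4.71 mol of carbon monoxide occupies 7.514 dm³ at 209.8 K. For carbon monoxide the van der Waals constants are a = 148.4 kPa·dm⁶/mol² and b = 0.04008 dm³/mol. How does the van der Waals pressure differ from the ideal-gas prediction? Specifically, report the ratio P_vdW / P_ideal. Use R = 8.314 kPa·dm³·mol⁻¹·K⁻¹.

Ideal: P_ideal = nRT/V = (4.71)(8.314)(209.8)/7.514 = 1093.37 kPa
vdW: P = nRT/(V − nb) − a n²/V² = 8215.55/7.32522 − 3292.12/56.4602 = 1121.54 − 58.3087 = 1063.23 kPa
Ratio = 1063.23/1093.37 = 0.9724

P_vdW / P_ideal ≈ 0.9724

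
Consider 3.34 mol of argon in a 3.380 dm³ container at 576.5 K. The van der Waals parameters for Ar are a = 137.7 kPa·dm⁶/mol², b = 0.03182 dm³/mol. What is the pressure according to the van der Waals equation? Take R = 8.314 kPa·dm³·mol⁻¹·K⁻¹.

P ≈ 4756 kPa

P = nRT/(V − nb) − a n²/V²
nRT/(V − nb) = (3.34)(8.314)(576.5)/(3.380 − 3.34×0.03182) = 16009/3.2737 = 4890.2 kPa
a n²/V² = (137.7)(3.34)²/(3.380)² = 134.46 kPa
P = 4890.2 − 134.46 = 4756 kPa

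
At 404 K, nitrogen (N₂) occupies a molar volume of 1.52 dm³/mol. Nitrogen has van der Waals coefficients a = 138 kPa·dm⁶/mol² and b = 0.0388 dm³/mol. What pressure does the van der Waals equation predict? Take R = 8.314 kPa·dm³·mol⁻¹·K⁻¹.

P ≈ 2208 kPa

P = RT/(V_m − b) − a/V_m²
RT/(V_m − b) = (8.314)(404)/(1.52 − 0.0388) = 3358.9/1.4812 = 2267.7 kPa
a/V_m² = 138/(1.52)² = 59.730 kPa
P = 2267.7 − 59.730 = 2208 kPa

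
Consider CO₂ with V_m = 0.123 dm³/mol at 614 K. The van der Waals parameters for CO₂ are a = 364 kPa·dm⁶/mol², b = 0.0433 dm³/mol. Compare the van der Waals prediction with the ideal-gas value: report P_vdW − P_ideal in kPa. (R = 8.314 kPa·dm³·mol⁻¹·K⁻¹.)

Ideal: P_ideal = RT/V_m = (8.314)(614)/0.123 = 41502.4 kPa
vdW: P = RT/(V_m − b) − a/V_m² = 5104.80/0.0797000 − 364/0.0151290 = 64050.2 − 24059.8 = 39990.4 kPa
ΔP = 39990.4 − 41502.4 = -1512 kPa

ΔP ≈ -1512 kPa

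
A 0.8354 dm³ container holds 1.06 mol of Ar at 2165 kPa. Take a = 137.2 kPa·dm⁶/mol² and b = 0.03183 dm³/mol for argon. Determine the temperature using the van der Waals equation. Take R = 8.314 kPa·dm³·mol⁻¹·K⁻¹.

T ≈ 217.0 K

T = (P + a n²/V²)(V − nb)/(nR)
P + a n²/V² = 2165 + (137.2)(1.06)²/(0.8354)² = 2385.9 kPa
V − nb = 0.8354 − (1.06)(0.03183) = 0.80166 dm³
T = (2385.9)(0.80166)/((1.06)(8.314)) = 217.0 K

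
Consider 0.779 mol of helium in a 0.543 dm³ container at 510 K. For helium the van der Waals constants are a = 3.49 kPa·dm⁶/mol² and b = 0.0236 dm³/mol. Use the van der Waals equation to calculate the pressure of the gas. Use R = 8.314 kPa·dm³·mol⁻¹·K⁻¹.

P ≈ 6289 kPa

P = nRT/(V − nb) − a n²/V²
nRT/(V − nb) = (0.779)(8.314)(510)/(0.543 − 0.779×0.0236) = 3303.1/0.52462 = 6296.2 kPa
a n²/V² = (3.49)(0.779)²/(0.543)² = 7.1829 kPa
P = 6296.2 − 7.1829 = 6289 kPa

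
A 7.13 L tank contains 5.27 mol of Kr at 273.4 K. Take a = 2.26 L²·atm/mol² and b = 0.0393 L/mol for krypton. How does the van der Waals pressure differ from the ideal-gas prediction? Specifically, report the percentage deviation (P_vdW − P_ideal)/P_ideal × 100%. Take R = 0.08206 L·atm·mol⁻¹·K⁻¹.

Ideal: P_ideal = nRT/V = (5.27)(0.08206)(273.4)/7.13 = 16.5825 atm
vdW: P = nRT/(V − nb) − a n²/V² = 118.234/6.92289 − 62.7668/50.8369 = 17.0787 − 1.23467 = 15.8440 atm
% deviation = (15.8440 − 16.5825)/16.5825 × 100% = -4.45%

-4.45 %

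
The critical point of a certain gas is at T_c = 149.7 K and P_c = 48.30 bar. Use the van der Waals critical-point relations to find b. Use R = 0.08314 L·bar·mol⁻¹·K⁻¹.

b ≈ 0.03221 L/mol

From T_c = 8a/(27Rb) and P_c = a/(27b²): b = R T_c/(8 P_c).
b = (0.08314)(149.7)/(8×48.30) = 12.446/386.40 = 0.03221 L/mol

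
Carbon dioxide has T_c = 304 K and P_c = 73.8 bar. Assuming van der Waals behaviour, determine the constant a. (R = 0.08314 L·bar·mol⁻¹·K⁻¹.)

From T_c = 8a/(27Rb) and P_c = a/(27b²): a = 27 R² T_c²/(64 P_c).
a = 27×(0.08314)²×(304)²/(64×73.8) = 17248/4723.2 = 3.652 L²·bar/mol²

a ≈ 3.652 L²·bar/mol²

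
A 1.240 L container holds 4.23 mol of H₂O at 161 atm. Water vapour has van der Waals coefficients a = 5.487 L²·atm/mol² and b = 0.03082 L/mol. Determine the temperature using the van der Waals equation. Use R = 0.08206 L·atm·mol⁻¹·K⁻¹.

T = (P + a n²/V²)(V − nb)/(nR)
P + a n²/V² = 161 + (5.487)(4.23)²/(1.240)² = 224.85 atm
V − nb = 1.240 − (4.23)(0.03082) = 1.1096 L
T = (224.85)(1.1096)/((4.23)(0.08206)) = 718.8 K

T ≈ 718.8 K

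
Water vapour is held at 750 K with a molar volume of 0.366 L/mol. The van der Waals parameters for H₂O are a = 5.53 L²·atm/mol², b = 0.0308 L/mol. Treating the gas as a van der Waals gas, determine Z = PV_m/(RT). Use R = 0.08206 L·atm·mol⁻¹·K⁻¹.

Z ≈ 0.8464

P = RT/(V_m − b) − a/V_m² = (0.08206)(750)/(0.366 − 0.0308) − 5.53/(0.366)²
  = 61.545/0.33520 − 41.282 = 183.61 − 41.282 = 142.33 atm
Z = PV_m/(RT) = (142.33)(0.366)/((0.08206)(750)) = 52.093/61.545 = 0.8464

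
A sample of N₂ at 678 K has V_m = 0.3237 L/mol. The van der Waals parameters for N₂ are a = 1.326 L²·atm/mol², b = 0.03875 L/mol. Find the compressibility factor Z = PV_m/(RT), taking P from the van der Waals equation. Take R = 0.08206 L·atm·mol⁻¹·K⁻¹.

Z ≈ 1.062

P = RT/(V_m − b) − a/V_m² = (0.08206)(678)/(0.3237 − 0.03875) − 1.326/(0.3237)²
  = 55.637/0.28495 − 12.655 = 195.25 − 12.655 = 182.60 atm
Z = PV_m/(RT) = (182.60)(0.3237)/((0.08206)(678)) = 59.108/55.637 = 1.062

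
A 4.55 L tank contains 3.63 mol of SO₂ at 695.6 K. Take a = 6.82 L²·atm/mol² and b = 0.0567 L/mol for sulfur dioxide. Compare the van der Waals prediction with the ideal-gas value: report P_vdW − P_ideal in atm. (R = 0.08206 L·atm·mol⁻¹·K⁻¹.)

Ideal: P_ideal = nRT/V = (3.63)(0.08206)(695.6)/4.55 = 45.5393 atm
vdW: P = nRT/(V − nb) − a n²/V² = 207.204/4.34418 − 89.8665/20.7025 = 47.6969 − 4.34085 = 43.3561 atm
ΔP = 43.3561 − 45.5393 = -2.183 atm

ΔP ≈ -2.183 atm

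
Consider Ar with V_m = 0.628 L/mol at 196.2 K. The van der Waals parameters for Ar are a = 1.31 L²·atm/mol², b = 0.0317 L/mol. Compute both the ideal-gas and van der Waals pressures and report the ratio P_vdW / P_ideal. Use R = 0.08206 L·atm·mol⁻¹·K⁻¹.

P_vdW / P_ideal ≈ 0.9236

Ideal: P_ideal = RT/V_m = (0.08206)(196.2)/0.628 = 25.6372 atm
vdW: P = RT/(V_m − b) − a/V_m² = 16.1002/0.596300 − 1.31/0.394384 = 27.0002 − 3.32164 = 23.6786 atm
Ratio = 23.6786/25.6372 = 0.9236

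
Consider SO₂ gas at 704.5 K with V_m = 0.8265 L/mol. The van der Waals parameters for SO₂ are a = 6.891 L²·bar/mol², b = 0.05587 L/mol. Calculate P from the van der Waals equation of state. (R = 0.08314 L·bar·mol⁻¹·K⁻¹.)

P ≈ 65.92 bar

P = RT/(V_m − b) − a/V_m²
RT/(V_m − b) = (0.08314)(704.5)/(0.8265 − 0.05587) = 58.572/0.77063 = 76.005 bar
a/V_m² = 6.891/(0.8265)² = 10.088 bar
P = 76.005 − 10.088 = 65.92 bar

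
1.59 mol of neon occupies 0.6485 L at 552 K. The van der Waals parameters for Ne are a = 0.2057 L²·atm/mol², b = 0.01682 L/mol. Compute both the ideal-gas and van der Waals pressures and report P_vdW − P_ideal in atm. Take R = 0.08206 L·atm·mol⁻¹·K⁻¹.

ΔP ≈ 3.54 atm

Ideal: P_ideal = nRT/V = (1.59)(0.08206)(552)/0.6485 = 111.060 atm
vdW: P = nRT/(V − nb) − a n²/V² = 72.0224/0.621756 − 0.520030/0.420552 = 115.837 − 1.23654 = 114.600 atm
ΔP = 114.600 − 111.060 = 3.54 atm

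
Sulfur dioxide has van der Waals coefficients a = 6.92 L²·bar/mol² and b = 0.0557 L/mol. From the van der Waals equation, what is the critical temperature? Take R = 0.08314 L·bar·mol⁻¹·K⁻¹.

T_c ≈ 442.8 K

For a van der Waals gas, T_c = 8a/(27Rb).
T_c = 8×6.92/(27×0.08314×0.0557) = 55.360/0.12503 = 442.8 K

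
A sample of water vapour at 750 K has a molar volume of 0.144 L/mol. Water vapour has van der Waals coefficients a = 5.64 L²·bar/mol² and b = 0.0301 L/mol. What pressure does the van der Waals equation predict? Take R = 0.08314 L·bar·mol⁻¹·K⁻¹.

P ≈ 275.5 bar

P = RT/(V_m − b) − a/V_m²
RT/(V_m − b) = (0.08314)(750)/(0.144 − 0.0301) = 62.355/0.11390 = 547.45 bar
a/V_m² = 5.64/(0.144)² = 271.99 bar
P = 547.45 − 271.99 = 275.5 bar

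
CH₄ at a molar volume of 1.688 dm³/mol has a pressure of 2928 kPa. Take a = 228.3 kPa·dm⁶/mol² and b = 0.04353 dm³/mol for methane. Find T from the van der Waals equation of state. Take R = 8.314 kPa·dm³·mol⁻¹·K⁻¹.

T ≈ 595.0 K

T = (P + a/V_m²)(V_m − b)/R
P + a/V_m² = 2928 + 228.3/(1.688)² = 3008.1 kPa
V_m − b = 1.688 − 0.04353 = 1.6445 dm³/mol
T = (3008.1)(1.6445)/8.314 = 595.0 K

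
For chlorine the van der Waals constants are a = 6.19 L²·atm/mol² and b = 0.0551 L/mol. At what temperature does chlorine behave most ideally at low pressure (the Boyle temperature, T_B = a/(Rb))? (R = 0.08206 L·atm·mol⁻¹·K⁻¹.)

T_B ≈ 1369 K

For a van der Waals gas the second virial coefficient B₂ = b − a/(RT) vanishes at T_B = a/(Rb).
T_B = 6.19/(0.08206×0.0551) = 6.19/0.0045215 = 1369 K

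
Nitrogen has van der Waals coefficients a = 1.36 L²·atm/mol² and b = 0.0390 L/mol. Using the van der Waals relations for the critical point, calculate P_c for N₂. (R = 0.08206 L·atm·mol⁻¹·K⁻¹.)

For a van der Waals gas, P_c = a/(27b²).
P_c = 1.36/(27×(0.0390)²) = 1.36/0.041067 = 33.12 atm

P_c ≈ 33.12 atm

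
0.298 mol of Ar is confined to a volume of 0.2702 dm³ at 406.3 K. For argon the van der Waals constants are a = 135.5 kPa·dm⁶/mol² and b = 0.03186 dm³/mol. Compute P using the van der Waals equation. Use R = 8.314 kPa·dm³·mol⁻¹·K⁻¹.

P = nRT/(V − nb) − a n²/V²
nRT/(V − nb) = (0.298)(8.314)(406.3)/(0.2702 − 0.298×0.03186) = 1006.6/0.26071 = 3861.0 kPa
a n²/V² = (135.5)(0.298)²/(0.2702)² = 164.82 kPa
P = 3861.0 − 164.82 = 3696 kPa

P ≈ 3696 kPa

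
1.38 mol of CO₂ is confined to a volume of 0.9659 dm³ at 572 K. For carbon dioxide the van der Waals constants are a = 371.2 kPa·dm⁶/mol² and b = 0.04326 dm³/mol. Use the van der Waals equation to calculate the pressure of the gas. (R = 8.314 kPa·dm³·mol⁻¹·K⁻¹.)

P = nRT/(V − nb) − a n²/V²
nRT/(V − nb) = (1.38)(8.314)(572)/(0.9659 − 1.38×0.04326) = 6562.7/0.90620 = 7242.0 kPa
a n²/V² = (371.2)(1.38)²/(0.9659)² = 757.71 kPa
P = 7242.0 − 757.71 = 6484 kPa

P ≈ 6484 kPa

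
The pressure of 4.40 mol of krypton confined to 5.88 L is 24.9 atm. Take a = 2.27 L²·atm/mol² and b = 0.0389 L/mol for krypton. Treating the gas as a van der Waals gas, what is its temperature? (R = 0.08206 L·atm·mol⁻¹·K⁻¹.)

T = (P + a n²/V²)(V − nb)/(nR)
P + a n²/V² = 24.9 + (2.27)(4.40)²/(5.88)² = 26.171 atm
V − nb = 5.88 − (4.40)(0.0389) = 5.7088 L
T = (26.171)(5.7088)/((4.40)(0.08206)) = 413.8 K

T ≈ 413.8 K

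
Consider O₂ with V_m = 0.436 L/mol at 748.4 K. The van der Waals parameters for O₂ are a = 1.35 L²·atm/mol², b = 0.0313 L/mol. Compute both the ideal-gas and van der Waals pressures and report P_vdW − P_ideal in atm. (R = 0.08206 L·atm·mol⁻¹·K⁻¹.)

ΔP ≈ 3.79 atm

Ideal: P_ideal = RT/V_m = (0.08206)(748.4)/0.436 = 140.857 atm
vdW: P = RT/(V_m − b) − a/V_m² = 61.4137/0.404700 − 1.35/0.190096 = 151.751 − 7.10167 = 144.649 atm
ΔP = 144.649 − 140.857 = 3.79 atm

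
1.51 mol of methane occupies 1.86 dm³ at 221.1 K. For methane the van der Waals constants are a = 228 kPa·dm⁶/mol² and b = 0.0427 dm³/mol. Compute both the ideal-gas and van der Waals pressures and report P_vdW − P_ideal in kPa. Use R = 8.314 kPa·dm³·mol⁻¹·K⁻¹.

ΔP ≈ -96.7 kPa

Ideal: P_ideal = nRT/V = (1.51)(8.314)(221.1)/1.86 = 1492.32 kPa
vdW: P = nRT/(V − nb) − a n²/V² = 2775.72/1.79552 − 519.863/3.45960 = 1545.91 − 150.267 = 1395.64 kPa
ΔP = 1395.64 − 1492.32 = -96.7 kPa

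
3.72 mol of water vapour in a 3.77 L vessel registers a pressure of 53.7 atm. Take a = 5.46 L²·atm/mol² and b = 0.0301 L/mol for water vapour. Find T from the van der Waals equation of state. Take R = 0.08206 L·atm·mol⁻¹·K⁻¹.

T ≈ 707.2 K

T = (P + a n²/V²)(V − nb)/(nR)
P + a n²/V² = 53.7 + (5.46)(3.72)²/(3.77)² = 59.016 atm
V − nb = 3.77 − (3.72)(0.0301) = 3.6580 L
T = (59.016)(3.6580)/((3.72)(0.08206)) = 707.2 K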